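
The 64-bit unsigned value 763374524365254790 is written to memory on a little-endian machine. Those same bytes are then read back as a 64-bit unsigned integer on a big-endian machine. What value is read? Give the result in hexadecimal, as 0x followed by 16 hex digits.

0x86B05FDB150D980A

763374524365254790 in 64-bit hexadecimal is 0x0A980D15DB5FB086.
Stored little-endian, the bytes at ascending addresses are 86 B0 5F DB 15 0D 98 0A.
Read back as big-endian, the last byte is least significant, giving 0x86B05FDB150D980A.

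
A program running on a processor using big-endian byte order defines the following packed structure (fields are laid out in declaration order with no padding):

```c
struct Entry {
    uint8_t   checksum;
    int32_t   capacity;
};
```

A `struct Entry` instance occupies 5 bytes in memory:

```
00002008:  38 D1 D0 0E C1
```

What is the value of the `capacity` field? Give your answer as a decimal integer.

`capacity` follows `checksum` (1 byte), so it starts at byte offset 1 and occupies 4 bytes.
Bytes at offsets 1..4: D1 D0 0E C1.
Big-endian stores the most-significant byte at the lowest address.
The bytes are already most-significant first: 0xD1D00EC1.
Top bit is set, so as a signed 32-bit value this is 0xD1D00EC1 − 2^32 = -774893887.

-774893887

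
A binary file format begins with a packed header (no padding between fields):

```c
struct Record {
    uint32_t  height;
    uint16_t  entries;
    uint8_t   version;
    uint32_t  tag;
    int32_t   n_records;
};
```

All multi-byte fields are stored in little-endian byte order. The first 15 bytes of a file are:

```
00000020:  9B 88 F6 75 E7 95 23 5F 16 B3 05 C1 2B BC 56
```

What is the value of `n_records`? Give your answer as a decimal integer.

`n_records` follows `height` (4 B), `entries` (2 B), `version` (1 B), `tag` (4 B), so it starts at offset 4 + 2 + 1 + 4 = 11 and occupies 4 bytes.
Bytes at offsets 11..14: C1 2B BC 56.
Little-endian: lowest address holds the least-significant byte.
Reassemble most-significant byte first: 56 BC 2B C1 → 0x56BC2BC1.
0x56BC2BC1 = 1455172545.

1455172545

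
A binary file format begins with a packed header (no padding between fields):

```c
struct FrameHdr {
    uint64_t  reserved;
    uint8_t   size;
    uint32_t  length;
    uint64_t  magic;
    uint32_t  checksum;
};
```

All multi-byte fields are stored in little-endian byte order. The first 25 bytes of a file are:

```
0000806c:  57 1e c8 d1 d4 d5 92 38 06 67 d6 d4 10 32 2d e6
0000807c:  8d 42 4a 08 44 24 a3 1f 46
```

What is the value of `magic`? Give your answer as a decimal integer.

`magic` follows `reserved` (8 B), `size` (1 B), `length` (4 B), so it starts at offset 8 + 1 + 4 = 13 and occupies 8 bytes.
Bytes at offsets 13..20: 32 2D E6 8D 42 4A 08 44.
Little-endian: lowest address holds the least-significant byte.
Reassemble most-significant byte first: 44 08 4A 42 8D E6 2D 32 → 0x44084A428DE62D32.
0x44084A428DE62D32 = 4902249844101754162.

4902249844101754162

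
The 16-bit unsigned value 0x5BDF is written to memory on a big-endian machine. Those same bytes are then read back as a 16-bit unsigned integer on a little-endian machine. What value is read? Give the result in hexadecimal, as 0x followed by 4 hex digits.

Stored big-endian, the bytes at ascending addresses are 5B DF.
Read back as little-endian, the first byte is least significant, giving 0xDF5B.

0xDF5B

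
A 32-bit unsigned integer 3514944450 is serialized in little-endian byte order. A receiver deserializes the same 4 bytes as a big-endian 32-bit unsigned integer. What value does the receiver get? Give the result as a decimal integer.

3514944450 in 32-bit hexadecimal is 0xD181CBC2.
Stored little-endian, the bytes at ascending addresses are C2 CB 81 D1.
Read back as big-endian, the last byte is least significant, giving 0xC2CB81D1.
0xC2CB81D1 = 3268116945.

3268116945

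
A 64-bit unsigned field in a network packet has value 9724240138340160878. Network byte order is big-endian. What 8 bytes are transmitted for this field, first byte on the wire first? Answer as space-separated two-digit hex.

9724240138340160878 in hexadecimal, padded to 64 bits, is 0x86F370E2745C556E.
Split into bytes (most-significant first): 86 F3 70 E2 74 5C 55 6E.
In big-endian order the high byte comes first in memory.
So the memory order matches the most-significant-first order: 86 F3 70 E2 74 5C 55 6E.

86 F3 70 E2 74 5C 55 6E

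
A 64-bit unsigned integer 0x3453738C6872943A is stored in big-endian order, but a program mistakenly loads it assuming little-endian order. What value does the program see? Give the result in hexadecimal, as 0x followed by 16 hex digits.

0x3A9472688C735334

Stored big-endian, the bytes at ascending addresses are 34 53 73 8C 68 72 94 3A.
Read back as little-endian, the first byte is least significant, giving 0x3A9472688C735334.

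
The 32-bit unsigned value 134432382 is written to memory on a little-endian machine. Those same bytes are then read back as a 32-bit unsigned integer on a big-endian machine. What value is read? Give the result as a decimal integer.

134432382 in 32-bit hexadecimal is 0x0803467E.
Stored little-endian, the bytes at ascending addresses are 7E 46 03 08.
Read back as big-endian, the last byte is least significant, giving 0x7E460308.
0x7E460308 = 2118517512.

2118517512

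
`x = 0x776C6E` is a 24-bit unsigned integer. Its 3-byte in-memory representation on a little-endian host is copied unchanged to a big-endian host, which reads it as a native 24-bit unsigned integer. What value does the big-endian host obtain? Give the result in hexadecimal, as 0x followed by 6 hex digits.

0x6E6C77

Stored little-endian, the bytes at ascending addresses are 6E 6C 77.
Read back as big-endian, the last byte is least significant, giving 0x6E6C77.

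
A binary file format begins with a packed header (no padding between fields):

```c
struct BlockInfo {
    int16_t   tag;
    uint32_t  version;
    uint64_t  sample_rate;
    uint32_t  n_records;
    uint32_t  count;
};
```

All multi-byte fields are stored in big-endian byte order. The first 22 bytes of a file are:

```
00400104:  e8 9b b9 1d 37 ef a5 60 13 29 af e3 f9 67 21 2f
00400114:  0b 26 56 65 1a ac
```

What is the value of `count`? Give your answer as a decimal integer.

1449466540

`count` follows `tag` (2 B), `version` (4 B), `sample_rate` (8 B), `n_records` (4 B), so it starts at offset 2 + 4 + 8 + 4 = 18 and occupies 4 bytes.
Bytes at offsets 18..21: 56 65 1A AC.
Big-endian: lowest address holds the most-significant byte.
The bytes are already most-significant first: 0x56651AAC.
0x56651AAC = 1449466540.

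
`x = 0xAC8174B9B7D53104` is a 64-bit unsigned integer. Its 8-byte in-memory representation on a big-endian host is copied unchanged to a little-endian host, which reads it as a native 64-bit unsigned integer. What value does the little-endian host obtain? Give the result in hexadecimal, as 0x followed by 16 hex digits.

0x0431D5B7B97481AC

Stored big-endian, the bytes at ascending addresses are AC 81 74 B9 B7 D5 31 04.
Read back as little-endian, the first byte is least significant, giving 0x0431D5B7B97481AC.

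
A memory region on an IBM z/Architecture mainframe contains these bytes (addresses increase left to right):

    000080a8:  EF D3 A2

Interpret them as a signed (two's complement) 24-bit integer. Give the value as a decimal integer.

In big-endian order the high byte comes first in memory.
The bytes are already most-significant first: 0xEFD3A2.
Top bit is set, so as a signed 24-bit value this is 0xEFD3A2 − 2^24 = -1059934.

-1059934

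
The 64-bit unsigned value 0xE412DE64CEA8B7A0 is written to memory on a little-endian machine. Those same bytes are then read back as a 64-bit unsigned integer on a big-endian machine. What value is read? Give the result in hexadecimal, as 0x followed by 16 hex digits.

0xA0B7A8CE64DE12E4

Stored little-endian, the bytes at ascending addresses are A0 B7 A8 CE 64 DE 12 E4.
Read back as big-endian, the last byte is least significant, giving 0xA0B7A8CE64DE12E4.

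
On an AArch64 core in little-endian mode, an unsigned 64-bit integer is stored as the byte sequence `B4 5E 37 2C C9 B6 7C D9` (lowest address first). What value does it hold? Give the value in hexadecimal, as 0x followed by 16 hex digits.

In little-endian order the low byte comes first in memory.
Reassemble most-significant byte first: D9 7C B6 C9 2C 37 5E B4 → 0xD97CB6C92C375EB4.

0xD97CB6C92C375EB4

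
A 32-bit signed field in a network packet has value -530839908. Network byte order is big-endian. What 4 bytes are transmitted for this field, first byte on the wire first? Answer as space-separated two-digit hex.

Two's complement of -530839908 in 32 bits: 530839908 = 0x1FA3F964; invert → 0xE05C069B; add 1 → 0xE05C069C.
Split into bytes (most-significant first): E0 5C 06 9C.
Big-endian: lowest address holds the most-significant byte.
So the memory order matches the most-significant-first order: E0 5C 06 9C.

E0 5C 06 9C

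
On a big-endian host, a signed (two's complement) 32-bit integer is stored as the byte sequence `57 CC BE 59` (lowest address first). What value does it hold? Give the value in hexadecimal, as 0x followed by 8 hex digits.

In big-endian order the high byte comes first in memory.
The bytes are already most-significant first: 0x57CCBE59.

0x57CCBE59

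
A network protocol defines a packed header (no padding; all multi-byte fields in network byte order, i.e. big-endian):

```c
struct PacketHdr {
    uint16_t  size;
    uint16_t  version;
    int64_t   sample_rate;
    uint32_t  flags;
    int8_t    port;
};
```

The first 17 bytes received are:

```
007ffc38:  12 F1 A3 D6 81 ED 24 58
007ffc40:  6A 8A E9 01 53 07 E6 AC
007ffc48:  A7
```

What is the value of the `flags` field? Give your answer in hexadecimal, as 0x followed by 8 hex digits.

`flags` follows `size` (2 B), `version` (2 B), `sample_rate` (8 B), so it starts at offset 2 + 2 + 8 = 12 and occupies 4 bytes.
Bytes at offsets 12..15: 53 07 E6 AC.
Big-endian: lowest address holds the most-significant byte.
The bytes are already most-significant first: 0x5307E6AC.

0x5307E6AC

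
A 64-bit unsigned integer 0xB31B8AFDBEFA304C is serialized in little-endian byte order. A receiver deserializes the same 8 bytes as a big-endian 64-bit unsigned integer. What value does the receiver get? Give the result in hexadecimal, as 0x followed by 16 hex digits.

0x4C30FABEFD8A1BB3

Stored little-endian, the bytes at ascending addresses are 4C 30 FA BE FD 8A 1B B3.
Read back as big-endian, the last byte is least significant, giving 0x4C30FABEFD8A1BB3.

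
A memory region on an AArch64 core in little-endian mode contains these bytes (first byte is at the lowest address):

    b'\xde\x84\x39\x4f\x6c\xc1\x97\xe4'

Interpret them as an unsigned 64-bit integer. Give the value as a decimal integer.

Little-endian: lowest address holds the least-significant byte.
Reassemble most-significant byte first: E4 97 C1 6C 4F 39 84 DE → 0xE497C16C4F3984DE.
0xE497C16C4F3984DE = 16471846833060676830.

16471846833060676830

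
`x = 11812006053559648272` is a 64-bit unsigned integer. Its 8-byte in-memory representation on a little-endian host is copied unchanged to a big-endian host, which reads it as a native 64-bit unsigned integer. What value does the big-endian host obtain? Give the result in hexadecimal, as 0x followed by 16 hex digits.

0x10C02F4BECACECA3

11812006053559648272 in 64-bit hexadecimal is 0xA3ECACEC4B2FC010.
Stored little-endian, the bytes at ascending addresses are 10 C0 2F 4B EC AC EC A3.
Read back as big-endian, the last byte is least significant, giving 0x10C02F4BECACECA3.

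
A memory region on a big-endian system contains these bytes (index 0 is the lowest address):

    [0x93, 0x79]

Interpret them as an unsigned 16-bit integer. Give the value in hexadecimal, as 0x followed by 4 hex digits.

0x9379

Big-endian stores the most-significant byte at the lowest address.
The bytes are already most-significant first: 0x9379.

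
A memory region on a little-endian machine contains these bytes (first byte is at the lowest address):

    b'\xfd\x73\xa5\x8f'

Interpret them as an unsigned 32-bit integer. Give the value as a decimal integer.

Little-endian stores the least-significant byte at the lowest address.
Reassemble most-significant byte first: 8F A5 73 FD → 0x8FA573FD.
0x8FA573FD = 2409985021.

2409985021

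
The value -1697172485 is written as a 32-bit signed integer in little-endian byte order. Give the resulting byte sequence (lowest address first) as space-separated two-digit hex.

FB 33 D7 9A

Two's complement of -1697172485 in 32 bits: 1697172485 = 0x6528CC05; invert → 0x9AD733FA; add 1 → 0x9AD733FB.
Split into bytes (most-significant first): 9A D7 33 FB.
In little-endian order the low byte comes first in memory.
So at ascending addresses the bytes are FB 33 D7 9A.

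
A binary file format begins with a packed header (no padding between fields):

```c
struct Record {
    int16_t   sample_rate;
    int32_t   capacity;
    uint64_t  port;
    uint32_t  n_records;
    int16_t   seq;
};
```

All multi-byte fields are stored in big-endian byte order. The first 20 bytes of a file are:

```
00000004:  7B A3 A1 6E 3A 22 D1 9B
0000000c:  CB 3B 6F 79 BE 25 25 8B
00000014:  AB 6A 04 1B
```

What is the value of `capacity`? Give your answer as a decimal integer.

`capacity` follows `sample_rate` (2 bytes), so it starts at byte offset 2 and occupies 4 bytes.
Bytes at offsets 2..5: A1 6E 3A 22.
Big-endian: lowest address holds the most-significant byte.
The bytes are already most-significant first: 0xA16E3A22.
Top bit is set, so as a signed 32-bit value this is 0xA16E3A22 − 2^32 = -1586611678.

-1586611678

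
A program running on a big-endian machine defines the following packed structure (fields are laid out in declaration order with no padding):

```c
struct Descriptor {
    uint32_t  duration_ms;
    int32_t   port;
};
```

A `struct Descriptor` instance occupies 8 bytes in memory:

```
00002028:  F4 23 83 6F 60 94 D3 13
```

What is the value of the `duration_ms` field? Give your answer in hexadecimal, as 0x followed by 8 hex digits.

0xF423836F

`duration_ms` is the first field, at byte offset 0, occupying 4 bytes.
Bytes at offsets 0..3: F4 23 83 6F.
In big-endian order the high byte comes first in memory.
The bytes are already most-significant first: 0xF423836F.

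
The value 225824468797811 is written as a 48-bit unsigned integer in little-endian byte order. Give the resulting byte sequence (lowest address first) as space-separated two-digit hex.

225824468797811 in hexadecimal, padded to 48 bits, is 0xCD62DB3E8973.
Split into bytes (most-significant first): CD 62 DB 3E 89 73.
Little-endian stores the least-significant byte at the lowest address.
So at ascending addresses the bytes are 73 89 3E DB 62 CD.

73 89 3E DB 62 CD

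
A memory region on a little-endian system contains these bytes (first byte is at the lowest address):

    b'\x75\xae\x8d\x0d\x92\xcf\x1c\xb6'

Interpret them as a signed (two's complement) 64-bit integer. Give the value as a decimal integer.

-5324152433259205003

Little-endian: lowest address holds the least-significant byte.
Reassemble most-significant byte first: B6 1C CF 92 0D 8D AE 75 → 0xB61CCF920D8DAE75.
Top bit is set, so as a signed 64-bit value this is 0xB61CCF920D8DAE75 − 2^64 = -5324152433259205003.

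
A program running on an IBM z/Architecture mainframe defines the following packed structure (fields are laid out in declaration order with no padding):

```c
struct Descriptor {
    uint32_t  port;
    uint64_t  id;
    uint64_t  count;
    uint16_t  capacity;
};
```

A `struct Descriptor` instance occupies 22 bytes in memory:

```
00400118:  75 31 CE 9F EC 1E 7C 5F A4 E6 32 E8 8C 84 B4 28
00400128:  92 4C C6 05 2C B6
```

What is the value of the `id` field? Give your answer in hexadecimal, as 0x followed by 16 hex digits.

`id` follows `port` (4 bytes), so it starts at byte offset 4 and occupies 8 bytes.
Bytes at offsets 4..11: EC 1E 7C 5F A4 E6 32 E8.
In big-endian order the high byte comes first in memory.
The bytes are already most-significant first: 0xEC1E7C5FA4E632E8.

0xEC1E7C5FA4E632E8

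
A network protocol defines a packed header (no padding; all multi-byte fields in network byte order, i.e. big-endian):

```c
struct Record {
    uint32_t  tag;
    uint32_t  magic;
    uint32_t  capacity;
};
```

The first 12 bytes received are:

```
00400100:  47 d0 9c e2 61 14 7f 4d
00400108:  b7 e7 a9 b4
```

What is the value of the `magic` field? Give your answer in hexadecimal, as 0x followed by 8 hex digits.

`magic` follows `tag` (4 bytes), so it starts at byte offset 4 and occupies 4 bytes.
Bytes at offsets 4..7: 61 14 7F 4D.
Big-endian: lowest address holds the most-significant byte.
The bytes are already most-significant first: 0x61147F4D.

0x61147F4D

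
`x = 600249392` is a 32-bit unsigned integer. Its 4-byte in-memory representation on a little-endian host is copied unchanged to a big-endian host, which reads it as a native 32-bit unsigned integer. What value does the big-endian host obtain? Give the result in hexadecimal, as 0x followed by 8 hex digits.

600249392 in 32-bit hexadecimal is 0x23C71430.
Stored little-endian, the bytes at ascending addresses are 30 14 C7 23.
Read back as big-endian, the last byte is least significant, giving 0x3014C723.

0x3014C723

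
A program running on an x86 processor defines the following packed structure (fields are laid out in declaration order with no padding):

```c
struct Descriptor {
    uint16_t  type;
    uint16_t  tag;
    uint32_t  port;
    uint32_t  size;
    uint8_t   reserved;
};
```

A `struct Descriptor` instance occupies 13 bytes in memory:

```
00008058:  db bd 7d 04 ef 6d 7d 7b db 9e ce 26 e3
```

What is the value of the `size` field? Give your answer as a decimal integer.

`size` follows `type` (2 B), `tag` (2 B), `port` (4 B), so it starts at offset 2 + 2 + 4 = 8 and occupies 4 bytes.
Bytes at offsets 8..11: DB 9E CE 26.
Little-endian stores the least-significant byte at the lowest address.
Reassemble most-significant byte first: 26 CE 9E DB → 0x26CE9EDB.
0x26CE9EDB = 651075291.

651075291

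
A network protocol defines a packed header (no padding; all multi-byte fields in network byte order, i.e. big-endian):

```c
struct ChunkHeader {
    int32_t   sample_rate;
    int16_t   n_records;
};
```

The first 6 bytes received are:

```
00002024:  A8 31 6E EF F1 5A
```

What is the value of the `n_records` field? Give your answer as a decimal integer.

`n_records` follows `sample_rate` (4 bytes), so it starts at byte offset 4 and occupies 2 bytes.
Bytes at offsets 4..5: F1 5A.
Big-endian: lowest address holds the most-significant byte.
The bytes are already most-significant first: 0xF15A.
Top bit is set, so as a signed 16-bit value this is 0xF15A − 2^16 = -3750.

-3750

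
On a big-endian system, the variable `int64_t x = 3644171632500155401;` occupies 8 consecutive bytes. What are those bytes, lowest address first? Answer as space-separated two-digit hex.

3644171632500155401 in hexadecimal, padded to 64 bits, is 0x3292B2CAC7BA2409.
Split into bytes (most-significant first): 32 92 B2 CA C7 BA 24 09.
Big-endian: lowest address holds the most-significant byte.
So the memory order matches the most-significant-first order: 32 92 B2 CA C7 BA 24 09.

32 92 B2 CA C7 BA 24 09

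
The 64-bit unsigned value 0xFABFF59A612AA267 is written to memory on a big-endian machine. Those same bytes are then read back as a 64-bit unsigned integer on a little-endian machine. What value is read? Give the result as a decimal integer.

7467577730833694714

Stored big-endian, the bytes at ascending addresses are FA BF F5 9A 61 2A A2 67.
Read back as little-endian, the first byte is least significant, giving 0x67A22A619AF5BFFA.
0x67A22A619AF5BFFA = 7467577730833694714.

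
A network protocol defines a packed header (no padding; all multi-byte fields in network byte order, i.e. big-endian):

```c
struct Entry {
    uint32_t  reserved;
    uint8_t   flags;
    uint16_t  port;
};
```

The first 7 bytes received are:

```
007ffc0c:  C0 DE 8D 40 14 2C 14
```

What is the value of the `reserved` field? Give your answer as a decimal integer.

`reserved` is the first field, at byte offset 0, occupying 4 bytes.
Bytes at offsets 0..3: C0 DE 8D 40.
Big-endian: lowest address holds the most-significant byte.
The bytes are already most-significant first: 0xC0DE8D40.
0xC0DE8D40 = 3235810624.

3235810624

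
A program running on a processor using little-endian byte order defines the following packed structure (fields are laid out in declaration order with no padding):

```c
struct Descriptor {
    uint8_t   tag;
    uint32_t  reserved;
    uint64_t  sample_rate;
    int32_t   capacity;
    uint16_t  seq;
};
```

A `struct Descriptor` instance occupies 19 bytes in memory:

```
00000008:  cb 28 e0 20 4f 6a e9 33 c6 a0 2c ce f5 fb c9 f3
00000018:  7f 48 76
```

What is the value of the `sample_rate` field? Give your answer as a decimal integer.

17712143453526419818

`sample_rate` follows `tag` (1 B), `reserved` (4 B), so it starts at offset 1 + 4 = 5 and occupies 8 bytes.
Bytes at offsets 5..12: 6A E9 33 C6 A0 2C CE F5.
Little-endian: lowest address holds the least-significant byte.
Reassemble most-significant byte first: F5 CE 2C A0 C6 33 E9 6A → 0xF5CE2CA0C633E96A.
0xF5CE2CA0C633E96A = 17712143453526419818.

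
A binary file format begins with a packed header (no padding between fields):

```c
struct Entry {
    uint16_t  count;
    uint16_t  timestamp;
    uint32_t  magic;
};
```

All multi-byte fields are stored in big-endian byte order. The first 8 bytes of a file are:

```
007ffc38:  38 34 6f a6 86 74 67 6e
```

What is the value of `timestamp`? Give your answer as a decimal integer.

`timestamp` follows `count` (2 bytes), so it starts at byte offset 2 and occupies 2 bytes.
Bytes at offsets 2..3: 6F A6.
In big-endian order the high byte comes first in memory.
The bytes are already most-significant first: 0x6FA6.
0x6FA6 = 28582.

28582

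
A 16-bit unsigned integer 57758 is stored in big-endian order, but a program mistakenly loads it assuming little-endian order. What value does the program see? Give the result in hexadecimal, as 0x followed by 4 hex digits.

57758 in 16-bit hexadecimal is 0xE19E.
Stored big-endian, the bytes at ascending addresses are E1 9E.
Read back as little-endian, the first byte is least significant, giving 0x9EE1.

0x9EE1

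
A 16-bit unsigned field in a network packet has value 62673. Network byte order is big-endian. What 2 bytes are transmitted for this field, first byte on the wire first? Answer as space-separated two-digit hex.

62673 in hexadecimal, padded to 16 bits, is 0xF4D1.
Split into bytes (most-significant first): F4 D1.
Big-endian stores the most-significant byte at the lowest address.
So the memory order matches the most-significant-first order: F4 D1.

F4 D1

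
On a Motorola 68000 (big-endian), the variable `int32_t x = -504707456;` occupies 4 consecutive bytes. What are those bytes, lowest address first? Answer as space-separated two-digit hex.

E1 EA C6 80

Two's complement of -504707456 in 32 bits: 504707456 = 0x1E153980; invert → 0xE1EAC67F; add 1 → 0xE1EAC680.
Split into bytes (most-significant first): E1 EA C6 80.
Big-endian stores the most-significant byte at the lowest address.
So the memory order matches the most-significant-first order: E1 EA C6 80.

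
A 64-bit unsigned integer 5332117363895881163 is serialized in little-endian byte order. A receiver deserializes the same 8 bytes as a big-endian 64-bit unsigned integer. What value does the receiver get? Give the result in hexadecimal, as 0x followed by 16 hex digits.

0xCBCDB4DF7D7CFF49

5332117363895881163 in 64-bit hexadecimal is 0x49FF7C7DDFB4CDCB.
Stored little-endian, the bytes at ascending addresses are CB CD B4 DF 7D 7C FF 49.
Read back as big-endian, the last byte is least significant, giving 0xCBCDB4DF7D7CFF49.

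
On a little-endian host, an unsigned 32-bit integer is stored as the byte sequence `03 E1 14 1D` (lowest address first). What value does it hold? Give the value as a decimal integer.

Little-endian stores the least-significant byte at the lowest address.
Reassemble most-significant byte first: 1D 14 E1 03 → 0x1D14E103.
0x1D14E103 = 487907587.

487907587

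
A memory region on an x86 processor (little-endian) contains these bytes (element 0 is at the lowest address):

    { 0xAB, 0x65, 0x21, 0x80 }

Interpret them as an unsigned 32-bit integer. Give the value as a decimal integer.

Little-endian: lowest address holds the least-significant byte.
Reassemble most-significant byte first: 80 21 65 AB → 0x802165AB.
0x802165AB = 2149672363.

2149672363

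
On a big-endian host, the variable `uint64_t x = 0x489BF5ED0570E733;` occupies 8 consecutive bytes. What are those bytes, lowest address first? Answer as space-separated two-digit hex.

Split into bytes (most-significant first): 48 9B F5 ED 05 70 E7 33.
Big-endian stores the most-significant byte at the lowest address.
So the memory order matches the most-significant-first order: 48 9B F5 ED 05 70 E7 33.

48 9B F5 ED 05 70 E7 33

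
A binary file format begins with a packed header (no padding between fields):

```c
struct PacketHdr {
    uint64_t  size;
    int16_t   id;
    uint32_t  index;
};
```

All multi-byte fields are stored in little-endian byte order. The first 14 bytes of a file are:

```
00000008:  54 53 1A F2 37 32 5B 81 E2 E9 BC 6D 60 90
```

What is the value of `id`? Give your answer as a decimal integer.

`id` follows `size` (8 bytes), so it starts at byte offset 8 and occupies 2 bytes.
Bytes at offsets 8..9: E2 E9.
In little-endian order the low byte comes first in memory.
Reassemble most-significant byte first: E9 E2 → 0xE9E2.
Top bit is set, so as a signed 16-bit value this is 0xE9E2 − 2^16 = -5662.

-5662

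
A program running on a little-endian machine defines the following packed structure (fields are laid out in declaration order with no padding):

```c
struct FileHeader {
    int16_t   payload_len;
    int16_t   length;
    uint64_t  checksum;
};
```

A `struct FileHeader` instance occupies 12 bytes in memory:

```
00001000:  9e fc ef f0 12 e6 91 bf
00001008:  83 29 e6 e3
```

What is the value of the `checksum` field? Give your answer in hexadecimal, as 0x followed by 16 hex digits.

`checksum` follows `payload_len` (2 B), `length` (2 B), so it starts at offset 2 + 2 = 4 and occupies 8 bytes.
Bytes at offsets 4..11: 12 E6 91 BF 83 29 E6 E3.
Little-endian stores the least-significant byte at the lowest address.
Reassemble most-significant byte first: E3 E6 29 83 BF 91 E6 12 → 0xE3E62983BF91E612.

0xE3E62983BF91E612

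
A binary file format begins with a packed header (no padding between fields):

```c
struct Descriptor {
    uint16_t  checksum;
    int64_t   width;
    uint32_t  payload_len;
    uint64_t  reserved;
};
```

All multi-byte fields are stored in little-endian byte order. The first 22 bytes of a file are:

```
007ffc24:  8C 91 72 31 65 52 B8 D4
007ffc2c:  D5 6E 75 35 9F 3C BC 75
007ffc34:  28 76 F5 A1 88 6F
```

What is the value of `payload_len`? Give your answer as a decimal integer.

`payload_len` follows `checksum` (2 B), `width` (8 B), so it starts at offset 2 + 8 = 10 and occupies 4 bytes.
Bytes at offsets 10..13: 75 35 9F 3C.
Little-endian: lowest address holds the least-significant byte.
Reassemble most-significant byte first: 3C 9F 35 75 → 0x3C9F3575.
0x3C9F3575 = 1017066869.

1017066869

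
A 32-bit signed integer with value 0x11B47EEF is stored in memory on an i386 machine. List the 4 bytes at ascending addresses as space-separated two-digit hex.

Split into bytes (most-significant first): 11 B4 7E EF.
Little-endian: lowest address holds the least-significant byte.
So at ascending addresses the bytes are EF 7E B4 11.

EF 7E B4 11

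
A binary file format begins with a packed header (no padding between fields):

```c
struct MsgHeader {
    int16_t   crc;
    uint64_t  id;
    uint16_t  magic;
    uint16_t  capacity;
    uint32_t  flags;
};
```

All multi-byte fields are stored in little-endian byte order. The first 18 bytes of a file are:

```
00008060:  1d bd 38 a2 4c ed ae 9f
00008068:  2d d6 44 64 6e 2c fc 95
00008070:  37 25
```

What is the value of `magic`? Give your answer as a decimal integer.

`magic` follows `crc` (2 B), `id` (8 B), so it starts at offset 2 + 8 = 10 and occupies 2 bytes.
Bytes at offsets 10..11: 44 64.
Little-endian: lowest address holds the least-significant byte.
Reassemble most-significant byte first: 64 44 → 0x6444.
0x6444 = 25668.

25668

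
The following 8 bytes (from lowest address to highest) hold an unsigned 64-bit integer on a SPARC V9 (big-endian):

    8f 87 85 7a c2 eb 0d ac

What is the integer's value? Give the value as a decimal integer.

Big-endian stores the most-significant byte at the lowest address.
The bytes are already most-significant first: 0x8F87857AC2EB0DAC.
0x8F87857AC2EB0DAC = 10342381831582322092.

10342381831582322092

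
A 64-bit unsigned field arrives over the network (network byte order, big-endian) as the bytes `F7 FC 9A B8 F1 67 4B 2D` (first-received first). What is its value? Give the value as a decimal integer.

Big-endian stores the most-significant byte at the lowest address.
The bytes are already most-significant first: 0xF7FC9AB8F1674B2D.
0xF7FC9AB8F1674B2D = 17869327540614023981.

17869327540614023981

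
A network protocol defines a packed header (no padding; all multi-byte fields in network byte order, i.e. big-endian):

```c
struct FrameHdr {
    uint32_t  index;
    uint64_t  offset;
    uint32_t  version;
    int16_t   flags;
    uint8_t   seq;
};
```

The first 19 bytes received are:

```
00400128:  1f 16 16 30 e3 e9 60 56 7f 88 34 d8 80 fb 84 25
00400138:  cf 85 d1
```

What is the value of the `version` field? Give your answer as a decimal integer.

`version` follows `index` (4 B), `offset` (8 B), so it starts at offset 4 + 8 = 12 and occupies 4 bytes.
Bytes at offsets 12..15: 80 FB 84 25.
Big-endian: lowest address holds the most-significant byte.
The bytes are already most-significant first: 0x80FB8425.
0x80FB8425 = 2163967013.

2163967013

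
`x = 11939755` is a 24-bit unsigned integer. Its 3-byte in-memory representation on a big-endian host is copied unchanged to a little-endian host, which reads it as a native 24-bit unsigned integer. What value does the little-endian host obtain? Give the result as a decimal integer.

11939755 in 24-bit hexadecimal is 0xB62FAB.
Stored big-endian, the bytes at ascending addresses are B6 2F AB.
Read back as little-endian, the first byte is least significant, giving 0xAB2FB6.
0xAB2FB6 = 11218870.

11218870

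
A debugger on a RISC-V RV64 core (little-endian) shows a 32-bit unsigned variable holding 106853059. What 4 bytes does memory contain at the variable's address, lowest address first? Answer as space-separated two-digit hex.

106853059 in hexadecimal, padded to 32 bits, is 0x065E72C3.
Split into bytes (most-significant first): 06 5E 72 C3.
Little-endian: lowest address holds the least-significant byte.
So at ascending addresses the bytes are C3 72 5E 06.

C3 72 5E 06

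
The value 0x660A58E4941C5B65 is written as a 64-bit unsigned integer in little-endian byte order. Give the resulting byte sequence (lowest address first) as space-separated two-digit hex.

Split into bytes (most-significant first): 66 0A 58 E4 94 1C 5B 65.
Little-endian stores the least-significant byte at the lowest address.
So at ascending addresses the bytes are 65 5B 1C 94 E4 58 0A 66.

65 5B 1C 94 E4 58 0A 66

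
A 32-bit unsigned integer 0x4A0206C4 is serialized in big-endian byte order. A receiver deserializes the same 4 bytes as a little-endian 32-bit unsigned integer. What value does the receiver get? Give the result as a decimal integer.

Stored big-endian, the bytes at ascending addresses are 4A 02 06 C4.
Read back as little-endian, the first byte is least significant, giving 0xC406024A.
0xC406024A = 3288728138.

3288728138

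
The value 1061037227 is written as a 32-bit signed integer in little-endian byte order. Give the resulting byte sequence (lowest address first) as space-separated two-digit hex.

AB 24 3E 3F

1061037227 in hexadecimal, padded to 32 bits, is 0x3F3E24AB.
Split into bytes (most-significant first): 3F 3E 24 AB.
Little-endian: lowest address holds the least-significant byte.
So at ascending addresses the bytes are AB 24 3E 3F.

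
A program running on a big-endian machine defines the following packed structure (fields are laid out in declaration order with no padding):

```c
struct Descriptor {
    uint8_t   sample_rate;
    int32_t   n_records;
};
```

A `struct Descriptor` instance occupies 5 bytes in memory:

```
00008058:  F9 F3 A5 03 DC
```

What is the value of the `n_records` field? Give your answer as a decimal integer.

`n_records` follows `sample_rate` (1 byte), so it starts at byte offset 1 and occupies 4 bytes.
Bytes at offsets 1..4: F3 A5 03 DC.
In big-endian order the high byte comes first in memory.
The bytes are already most-significant first: 0xF3A503DC.
Top bit is set, so as a signed 32-bit value this is 0xF3A503DC − 2^32 = -207289380.

-207289380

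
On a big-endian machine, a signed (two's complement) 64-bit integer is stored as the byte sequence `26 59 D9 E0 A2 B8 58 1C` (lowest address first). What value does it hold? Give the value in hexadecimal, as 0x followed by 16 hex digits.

In big-endian order the high byte comes first in memory.
The bytes are already most-significant first: 0x2659D9E0A2B8581C.

0x2659D9E0A2B8581C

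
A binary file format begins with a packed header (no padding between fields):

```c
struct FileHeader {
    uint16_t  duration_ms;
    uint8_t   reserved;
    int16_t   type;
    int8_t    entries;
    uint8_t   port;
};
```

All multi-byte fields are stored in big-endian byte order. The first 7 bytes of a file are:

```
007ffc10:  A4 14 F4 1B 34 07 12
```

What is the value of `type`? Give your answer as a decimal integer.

6964

`type` follows `duration_ms` (2 B), `reserved` (1 B), so it starts at offset 2 + 1 = 3 and occupies 2 bytes.
Bytes at offsets 3..4: 1B 34.
In big-endian order the high byte comes first in memory.
The bytes are already most-significant first: 0x1B34.
0x1B34 = 6964.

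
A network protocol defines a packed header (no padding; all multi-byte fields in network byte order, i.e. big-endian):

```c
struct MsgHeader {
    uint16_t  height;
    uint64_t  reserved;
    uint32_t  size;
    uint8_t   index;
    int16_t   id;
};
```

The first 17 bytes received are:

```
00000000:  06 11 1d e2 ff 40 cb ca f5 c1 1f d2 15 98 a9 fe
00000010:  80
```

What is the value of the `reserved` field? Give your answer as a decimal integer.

`reserved` follows `height` (2 bytes), so it starts at byte offset 2 and occupies 8 bytes.
Bytes at offsets 2..9: 1D E2 FF 40 CB CA F5 C1.
Big-endian: lowest address holds the most-significant byte.
The bytes are already most-significant first: 0x1DE2FF40CBCAF5C1.
0x1DE2FF40CBCAF5C1 = 2153564225598584257.

2153564225598584257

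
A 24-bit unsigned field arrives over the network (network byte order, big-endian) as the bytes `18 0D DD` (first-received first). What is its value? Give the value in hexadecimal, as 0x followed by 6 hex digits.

0x180DDD

Big-endian stores the most-significant byte at the lowest address.
The bytes are already most-significant first: 0x180DDD.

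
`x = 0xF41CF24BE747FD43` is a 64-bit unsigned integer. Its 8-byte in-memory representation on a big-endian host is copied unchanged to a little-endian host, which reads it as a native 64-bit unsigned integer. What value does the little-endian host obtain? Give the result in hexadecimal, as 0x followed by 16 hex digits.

Stored big-endian, the bytes at ascending addresses are F4 1C F2 4B E7 47 FD 43.
Read back as little-endian, the first byte is least significant, giving 0x43FD47E74BF21CF4.

0x43FD47E74BF21CF4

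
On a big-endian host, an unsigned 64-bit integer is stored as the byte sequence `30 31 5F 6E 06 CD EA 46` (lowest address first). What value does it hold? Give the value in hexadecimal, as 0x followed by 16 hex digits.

In big-endian order the high byte comes first in memory.
The bytes are already most-significant first: 0x30315F6E06CDEA46.

0x30315F6E06CDEA46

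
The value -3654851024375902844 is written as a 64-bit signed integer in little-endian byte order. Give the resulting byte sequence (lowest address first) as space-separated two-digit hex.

84 0D 1A 89 5B 5C 47 CD

Two's complement of -3654851024375902844 in 64 bits: 3654851024375902844 = 0x32B8A3A476E5F27C; invert → 0xCD475C5B891A0D83; add 1 → 0xCD475C5B891A0D84.
Split into bytes (most-significant first): CD 47 5C 5B 89 1A 0D 84.
Little-endian stores the least-significant byte at the lowest address.
So at ascending addresses the bytes are 84 0D 1A 89 5B 5C 47 CD.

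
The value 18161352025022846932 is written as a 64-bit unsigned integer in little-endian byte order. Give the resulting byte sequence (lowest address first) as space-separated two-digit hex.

18161352025022846932 in hexadecimal, padded to 64 bits, is 0xFC0A15719C4ED7D4.
Split into bytes (most-significant first): FC 0A 15 71 9C 4E D7 D4.
Little-endian: lowest address holds the least-significant byte.
So at ascending addresses the bytes are D4 D7 4E 9C 71 15 0A FC.

D4 D7 4E 9C 71 15 0A FC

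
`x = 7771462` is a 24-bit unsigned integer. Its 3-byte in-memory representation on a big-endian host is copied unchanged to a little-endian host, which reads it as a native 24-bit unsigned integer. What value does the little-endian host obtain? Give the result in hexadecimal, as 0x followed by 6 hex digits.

7771462 in 24-bit hexadecimal is 0x769546.
Stored big-endian, the bytes at ascending addresses are 76 95 46.
Read back as little-endian, the first byte is least significant, giving 0x469576.

0x469576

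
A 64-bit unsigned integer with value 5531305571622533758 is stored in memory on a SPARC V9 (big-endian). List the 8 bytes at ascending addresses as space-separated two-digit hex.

4C C3 25 1C 7C B3 3A 7E

5531305571622533758 in hexadecimal, padded to 64 bits, is 0x4CC3251C7CB33A7E.
Split into bytes (most-significant first): 4C C3 25 1C 7C B3 3A 7E.
Big-endian: lowest address holds the most-significant byte.
So the memory order matches the most-significant-first order: 4C C3 25 1C 7C B3 3A 7E.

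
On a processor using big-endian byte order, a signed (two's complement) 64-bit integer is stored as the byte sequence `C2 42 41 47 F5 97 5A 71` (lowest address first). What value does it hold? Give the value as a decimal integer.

-4448921704569808271

Big-endian stores the most-significant byte at the lowest address.
The bytes are already most-significant first: 0xC2424147F5975A71.
Top bit is set, so as a signed 64-bit value this is 0xC2424147F5975A71 − 2^64 = -4448921704569808271.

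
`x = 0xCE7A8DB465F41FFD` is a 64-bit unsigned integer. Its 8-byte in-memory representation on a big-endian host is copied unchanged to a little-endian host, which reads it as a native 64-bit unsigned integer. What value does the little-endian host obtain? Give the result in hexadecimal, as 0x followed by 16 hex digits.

Stored big-endian, the bytes at ascending addresses are CE 7A 8D B4 65 F4 1F FD.
Read back as little-endian, the first byte is least significant, giving 0xFD1FF465B48D7ACE.

0xFD1FF465B48D7ACE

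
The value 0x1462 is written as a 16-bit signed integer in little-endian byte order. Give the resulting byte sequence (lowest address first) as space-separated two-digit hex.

Split into bytes (most-significant first): 14 62.
In little-endian order the low byte comes first in memory.
So at ascending addresses the bytes are 62 14.

62 14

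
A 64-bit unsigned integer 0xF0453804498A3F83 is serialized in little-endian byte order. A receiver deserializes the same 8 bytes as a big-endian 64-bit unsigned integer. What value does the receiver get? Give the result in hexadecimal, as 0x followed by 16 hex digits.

0x833F8A49043845F0

Stored little-endian, the bytes at ascending addresses are 83 3F 8A 49 04 38 45 F0.
Read back as big-endian, the last byte is least significant, giving 0x833F8A49043845F0.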